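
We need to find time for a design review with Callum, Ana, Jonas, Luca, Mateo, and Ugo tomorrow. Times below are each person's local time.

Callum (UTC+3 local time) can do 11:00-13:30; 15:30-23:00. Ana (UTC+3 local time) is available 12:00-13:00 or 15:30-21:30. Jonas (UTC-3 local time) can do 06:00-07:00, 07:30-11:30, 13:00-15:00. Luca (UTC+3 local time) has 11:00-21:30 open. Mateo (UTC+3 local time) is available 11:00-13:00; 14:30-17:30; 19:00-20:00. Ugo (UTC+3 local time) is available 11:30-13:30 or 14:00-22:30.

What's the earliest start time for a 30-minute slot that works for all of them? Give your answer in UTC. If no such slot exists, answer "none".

09:00

Callum in UTC: 08:00-10:30, 12:30-20:00 (subtract 3h to convert from UTC+3).
Ana in UTC: 09:00-10:00, 12:30-18:30 (subtract 3h to convert from UTC+3).
Jonas in UTC: 09:00-10:00, 10:30-14:30, 16:00-18:00 (add 3h to convert from UTC-3).
Luca in UTC: 08:00-18:30 (subtract 3h to convert from UTC+3).
Mateo in UTC: 08:00-10:00, 11:30-14:30, 16:00-17:00 (subtract 3h to convert from UTC+3).
Ugo in UTC: 08:30-10:30, 11:00-19:30 (subtract 3h to convert from UTC+3).
Callum ∩ Ana: 09:00-10:00, 12:30-18:30.
Callum ∩ Ana ∩ Jonas: 09:00-10:00, 12:30-14:30, 16:00-18:00.
Callum ∩ Ana ∩ Jonas ∩ Luca: 09:00-10:00, 12:30-14:30, 16:00-18:00.
Callum ∩ Ana ∩ Jonas ∩ Luca ∩ Mateo: 09:00-10:00, 12:30-14:30, 16:00-17:00.
Callum ∩ Ana ∩ Jonas ∩ Luca ∩ Mateo ∩ Ugo: 09:00-10:00, 12:30-14:30, 16:00-17:00.
The first common window of at least 30 minutes is 09:00-10:00, so the earliest start is 09:00.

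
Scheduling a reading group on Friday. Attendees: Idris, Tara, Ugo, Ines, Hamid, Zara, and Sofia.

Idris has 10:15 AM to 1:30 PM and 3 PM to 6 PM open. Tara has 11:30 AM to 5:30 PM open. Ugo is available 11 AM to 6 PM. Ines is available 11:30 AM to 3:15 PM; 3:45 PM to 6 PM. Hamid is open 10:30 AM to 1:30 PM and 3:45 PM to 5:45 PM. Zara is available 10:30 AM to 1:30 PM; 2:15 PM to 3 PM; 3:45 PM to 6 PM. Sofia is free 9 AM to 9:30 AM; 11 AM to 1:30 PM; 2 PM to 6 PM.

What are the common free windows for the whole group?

Idris ∩ Tara: 11:30-13:30, 15:00-17:30.
Idris ∩ Tara ∩ Ugo: 11:30-13:30, 15:00-17:30.
Idris ∩ Tara ∩ Ugo ∩ Ines: 11:30-13:30, 15:00-15:15, 15:45-17:30.
Idris ∩ Tara ∩ Ugo ∩ Ines ∩ Hamid: 11:30-13:30, 15:45-17:30.
Idris ∩ Tara ∩ Ugo ∩ Ines ∩ Hamid ∩ Zara: 11:30-13:30, 15:45-17:30.
Idris ∩ Tara ∩ Ugo ∩ Ines ∩ Hamid ∩ Zara ∩ Sofia: 11:30-13:30, 15:45-17:30.
So the common availability across everyone is 11:30-13:30, 15:45-17:30.

11:30-13:30, 15:45-17:30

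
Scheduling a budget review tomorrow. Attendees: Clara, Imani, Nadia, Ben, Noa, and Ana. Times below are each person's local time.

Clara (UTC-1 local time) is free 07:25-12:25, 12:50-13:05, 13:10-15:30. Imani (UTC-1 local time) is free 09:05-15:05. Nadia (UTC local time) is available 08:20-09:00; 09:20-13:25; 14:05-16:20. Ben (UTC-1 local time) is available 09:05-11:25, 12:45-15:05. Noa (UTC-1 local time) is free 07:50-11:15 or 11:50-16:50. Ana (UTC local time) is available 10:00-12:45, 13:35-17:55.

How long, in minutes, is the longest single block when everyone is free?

Clara in UTC: 08:25-13:25, 13:50-14:05, 14:10-16:30 (add 1h to convert from UTC-1).
Imani in UTC: 10:05-16:05 (add 1h to convert from UTC-1).
Nadia in UTC: 08:20-09:00, 09:20-13:25, 14:05-16:20.
Ben in UTC: 10:05-12:25, 13:45-16:05 (add 1h to convert from UTC-1).
Noa in UTC: 08:50-12:15, 12:50-17:50 (add 1h to convert from UTC-1).
Ana in UTC: 10:00-12:45, 13:35-17:55.
Clara ∩ Imani: 10:05-13:25, 13:50-14:05, 14:10-16:05.
Clara ∩ Imani ∩ Nadia: 10:05-13:25, 14:10-16:05.
Clara ∩ Imani ∩ Nadia ∩ Ben: 10:05-12:25, 14:10-16:05.
Clara ∩ Imani ∩ Nadia ∩ Ben ∩ Noa: 10:05-12:15, 14:10-16:05.
Clara ∩ Imani ∩ Nadia ∩ Ben ∩ Noa ∩ Ana: 10:05-12:15, 14:10-16:05.
So the common availability across everyone is 10:05-12:15, 14:10-16:05.
The longest is 10:05-12:15 at 130 minutes.

130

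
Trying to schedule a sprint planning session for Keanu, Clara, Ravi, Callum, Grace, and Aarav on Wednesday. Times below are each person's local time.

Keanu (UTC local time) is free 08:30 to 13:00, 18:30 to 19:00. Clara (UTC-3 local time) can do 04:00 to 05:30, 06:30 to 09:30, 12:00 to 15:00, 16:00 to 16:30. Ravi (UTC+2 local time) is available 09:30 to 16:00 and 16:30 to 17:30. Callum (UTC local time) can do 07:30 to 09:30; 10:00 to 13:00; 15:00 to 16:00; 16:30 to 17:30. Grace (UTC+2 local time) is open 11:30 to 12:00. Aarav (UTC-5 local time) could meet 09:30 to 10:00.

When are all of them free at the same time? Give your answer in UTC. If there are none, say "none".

none

Keanu in UTC: 08:30-13:00, 18:30-19:00.
Clara in UTC: 07:00-08:30, 09:30-12:30, 15:00-18:00, 19:00-19:30 (add 3h to convert from UTC-3).
Ravi in UTC: 07:30-14:00, 14:30-15:30 (subtract 2h to convert from UTC+2).
Callum in UTC: 07:30-09:30, 10:00-13:00, 15:00-16:00, 16:30-17:30.
Grace in UTC: 09:30-10:00 (subtract 2h to convert from UTC+2).
Aarav in UTC: 14:30-15:00 (add 5h to convert from UTC-5).
Keanu ∩ Clara: 09:30-12:30.
Keanu ∩ Clara ∩ Ravi: 09:30-12:30.
Keanu ∩ Clara ∩ Ravi ∩ Callum: 10:00-12:30.
Keanu ∩ Clara ∩ Ravi ∩ Callum ∩ Grace: ∅.
Keanu ∩ Clara ∩ Ravi ∩ Callum ∩ Grace ∩ Aarav: ∅.
There is no time when everyone is free.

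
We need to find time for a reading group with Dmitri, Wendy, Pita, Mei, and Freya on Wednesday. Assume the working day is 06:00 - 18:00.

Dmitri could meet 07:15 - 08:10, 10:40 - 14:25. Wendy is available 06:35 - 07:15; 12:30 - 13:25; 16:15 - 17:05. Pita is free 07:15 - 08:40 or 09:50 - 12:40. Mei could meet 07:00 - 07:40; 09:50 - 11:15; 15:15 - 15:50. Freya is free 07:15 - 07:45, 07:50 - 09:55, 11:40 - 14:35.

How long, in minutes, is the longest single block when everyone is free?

0

Dmitri ∩ Wendy: 12:30-13:25.
Dmitri ∩ Wendy ∩ Pita: 12:30-12:40.
Dmitri ∩ Wendy ∩ Pita ∩ Mei: ∅.
Dmitri ∩ Wendy ∩ Pita ∩ Mei ∩ Freya: ∅.
There is no time when everyone is free.
No common window exists, so the longest block is 0 minutes.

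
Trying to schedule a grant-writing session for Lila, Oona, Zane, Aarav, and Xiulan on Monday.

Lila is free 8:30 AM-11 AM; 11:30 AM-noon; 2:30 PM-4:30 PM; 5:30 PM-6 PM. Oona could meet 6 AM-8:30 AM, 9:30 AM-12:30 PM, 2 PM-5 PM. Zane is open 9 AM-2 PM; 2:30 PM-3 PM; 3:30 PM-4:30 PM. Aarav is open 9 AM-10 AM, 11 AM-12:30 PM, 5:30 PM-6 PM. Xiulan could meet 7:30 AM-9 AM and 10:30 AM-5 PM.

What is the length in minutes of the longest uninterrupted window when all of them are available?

Lila ∩ Oona: 09:30-11:00, 11:30-12:00, 14:30-16:30.
Lila ∩ Oona ∩ Zane: 09:30-11:00, 11:30-12:00, 14:30-15:00, 15:30-16:30.
Lila ∩ Oona ∩ Zane ∩ Aarav: 09:30-10:00, 11:30-12:00.
Lila ∩ Oona ∩ Zane ∩ Aarav ∩ Xiulan: 11:30-12:00.
Those are the intersection windows.
The longest is 11:30-12:00 at 30 minutes.

30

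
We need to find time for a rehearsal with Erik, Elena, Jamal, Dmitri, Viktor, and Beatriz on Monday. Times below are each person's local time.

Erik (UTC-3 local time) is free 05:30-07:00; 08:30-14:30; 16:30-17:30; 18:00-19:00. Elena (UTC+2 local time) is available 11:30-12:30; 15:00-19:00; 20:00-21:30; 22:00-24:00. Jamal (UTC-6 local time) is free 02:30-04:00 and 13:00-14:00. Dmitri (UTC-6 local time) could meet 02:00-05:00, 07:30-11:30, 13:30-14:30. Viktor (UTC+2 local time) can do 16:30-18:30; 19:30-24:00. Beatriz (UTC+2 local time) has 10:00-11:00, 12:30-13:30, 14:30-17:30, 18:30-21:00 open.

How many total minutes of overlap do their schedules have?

Erik in UTC: 08:30-10:00, 11:30-17:30, 19:30-20:30, 21:00-22:00 (add 3h to convert from UTC-3).
Elena in UTC: 09:30-10:30, 13:00-17:00, 18:00-19:30, 20:00-22:00 (subtract 2h to convert from UTC+2).
Jamal in UTC: 08:30-10:00, 19:00-20:00 (add 6h to convert from UTC-6).
Dmitri in UTC: 08:00-11:00, 13:30-17:30, 19:30-20:30 (add 6h to convert from UTC-6).
Viktor in UTC: 14:30-16:30, 17:30-22:00 (subtract 2h to convert from UTC+2).
Beatriz in UTC: 08:00-09:00, 10:30-11:30, 12:30-15:30, 16:30-19:00 (subtract 2h to convert from UTC+2).
Erik ∩ Elena: 09:30-10:00, 13:00-17:00, 20:00-20:30, 21:00-22:00.
Erik ∩ Elena ∩ Jamal: 09:30-10:00.
Erik ∩ Elena ∩ Jamal ∩ Dmitri: 09:30-10:00.
Erik ∩ Elena ∩ Jamal ∩ Dmitri ∩ Viktor: ∅.
Erik ∩ Elena ∩ Jamal ∩ Dmitri ∩ Viktor ∩ Beatriz: ∅.
There is no time when everyone is free.
There is no common window, so the total is 0 minutes.

0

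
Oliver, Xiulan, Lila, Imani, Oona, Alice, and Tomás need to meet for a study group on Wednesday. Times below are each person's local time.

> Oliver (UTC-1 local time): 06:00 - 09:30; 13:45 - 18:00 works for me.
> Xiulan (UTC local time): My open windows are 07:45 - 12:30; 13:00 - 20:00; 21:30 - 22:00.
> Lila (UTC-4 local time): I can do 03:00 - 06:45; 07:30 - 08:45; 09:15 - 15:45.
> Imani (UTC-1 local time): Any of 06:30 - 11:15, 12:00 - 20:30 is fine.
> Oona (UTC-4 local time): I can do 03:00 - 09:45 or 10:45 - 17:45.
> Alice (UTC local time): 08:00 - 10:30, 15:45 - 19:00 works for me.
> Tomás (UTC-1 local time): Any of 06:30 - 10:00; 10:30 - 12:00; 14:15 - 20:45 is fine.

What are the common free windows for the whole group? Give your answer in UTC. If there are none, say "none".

Oliver in UTC: 07:00-10:30, 14:45-19:00 (add 1h to convert from UTC-1).
Xiulan in UTC: 07:45-12:30, 13:00-20:00, 21:30-22:00.
Lila in UTC: 07:00-10:45, 11:30-12:45, 13:15-19:45 (add 4h to convert from UTC-4).
Imani in UTC: 07:30-12:15, 13:00-21:30 (add 1h to convert from UTC-1).
Oona in UTC: 07:00-13:45, 14:45-21:45 (add 4h to convert from UTC-4).
Alice in UTC: 08:00-10:30, 15:45-19:00.
Tomás in UTC: 07:30-11:00, 11:30-13:00, 15:15-21:45 (add 1h to convert from UTC-1).
Oliver ∩ Xiulan: 07:45-10:30, 14:45-19:00.
Oliver ∩ Xiulan ∩ Lila: 07:45-10:30, 14:45-19:00.
Oliver ∩ Xiulan ∩ Lila ∩ Imani: 07:45-10:30, 14:45-19:00.
Oliver ∩ Xiulan ∩ Lila ∩ Imani ∩ Oona: 07:45-10:30, 14:45-19:00.
Oliver ∩ Xiulan ∩ Lila ∩ Imani ∩ Oona ∩ Alice: 08:00-10:30, 15:45-19:00.
Oliver ∩ Xiulan ∩ Lila ∩ Imani ∩ Oona ∩ Alice ∩ Tomás: 08:00-10:30, 15:45-19:00.
So the common availability across everyone is 08:00-10:30, 15:45-19:00.

08:00-10:30, 15:45-19:00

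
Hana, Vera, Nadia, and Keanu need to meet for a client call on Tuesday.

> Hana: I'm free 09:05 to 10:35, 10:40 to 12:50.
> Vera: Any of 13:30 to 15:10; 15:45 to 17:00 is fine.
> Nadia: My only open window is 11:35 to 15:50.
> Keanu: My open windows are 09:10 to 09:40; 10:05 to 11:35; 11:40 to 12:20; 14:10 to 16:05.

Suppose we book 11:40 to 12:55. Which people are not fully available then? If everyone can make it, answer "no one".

Hana: not fully free for 11:40-12:55. Vera: not fully free for 11:40-12:55. Nadia: free for 11:40-12:55. Keanu: not fully free for 11:40-12:55.

Hana, Keanu, Vera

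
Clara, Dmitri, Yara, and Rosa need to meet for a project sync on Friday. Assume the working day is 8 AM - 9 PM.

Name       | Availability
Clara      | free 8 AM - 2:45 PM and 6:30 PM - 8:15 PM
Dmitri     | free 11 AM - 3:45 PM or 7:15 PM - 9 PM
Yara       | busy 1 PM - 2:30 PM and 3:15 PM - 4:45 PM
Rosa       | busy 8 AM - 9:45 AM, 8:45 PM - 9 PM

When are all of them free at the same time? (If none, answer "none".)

11:00-13:00, 14:30-14:45, 19:15-20:15

Clara free: 08:00-14:45, 18:30-20:15.
Dmitri free: 11:00-15:45, 19:15-21:00.
Yara free: 08:00-13:00, 14:30-15:15, 16:45-21:00 (invert busy blocks within the working day).
Rosa free: 09:45-20:45 (invert busy blocks within the working day).
Clara ∩ Dmitri: 11:00-14:45, 19:15-20:15.
Clara ∩ Dmitri ∩ Yara: 11:00-13:00, 14:30-14:45, 19:15-20:15.
Clara ∩ Dmitri ∩ Yara ∩ Rosa: 11:00-13:00, 14:30-14:45, 19:15-20:15.
So the common availability across everyone is 11:00-13:00, 14:30-14:45, 19:15-20:15.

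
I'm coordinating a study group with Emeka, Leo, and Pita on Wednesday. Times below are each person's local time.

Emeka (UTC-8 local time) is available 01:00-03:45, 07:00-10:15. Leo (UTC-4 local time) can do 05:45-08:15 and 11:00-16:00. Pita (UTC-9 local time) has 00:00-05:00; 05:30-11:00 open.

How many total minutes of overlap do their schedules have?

Emeka in UTC: 09:00-11:45, 15:00-18:15 (add 8h to convert from UTC-8).
Leo in UTC: 09:45-12:15, 15:00-20:00 (add 4h to convert from UTC-4).
Pita in UTC: 09:00-14:00, 14:30-20:00 (add 9h to convert from UTC-9).
Emeka ∩ Leo: 09:45-11:45, 15:00-18:15.
Emeka ∩ Leo ∩ Pita: 09:45-11:45, 15:00-18:15.
Summing the common windows: 120 + 195 = 315 minutes.

315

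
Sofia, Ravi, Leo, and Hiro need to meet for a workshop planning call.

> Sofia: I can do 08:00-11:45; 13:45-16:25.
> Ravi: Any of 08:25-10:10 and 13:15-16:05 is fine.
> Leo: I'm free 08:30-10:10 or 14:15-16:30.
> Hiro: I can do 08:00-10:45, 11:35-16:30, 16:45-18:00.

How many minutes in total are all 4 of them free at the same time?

Sofia ∩ Ravi: 08:25-10:10, 13:45-16:05.
Sofia ∩ Ravi ∩ Leo: 08:30-10:10, 14:15-16:05.
Sofia ∩ Ravi ∩ Leo ∩ Hiro: 08:30-10:10, 14:15-16:05.
Summing the common windows: 100 + 110 = 210 minutes.

210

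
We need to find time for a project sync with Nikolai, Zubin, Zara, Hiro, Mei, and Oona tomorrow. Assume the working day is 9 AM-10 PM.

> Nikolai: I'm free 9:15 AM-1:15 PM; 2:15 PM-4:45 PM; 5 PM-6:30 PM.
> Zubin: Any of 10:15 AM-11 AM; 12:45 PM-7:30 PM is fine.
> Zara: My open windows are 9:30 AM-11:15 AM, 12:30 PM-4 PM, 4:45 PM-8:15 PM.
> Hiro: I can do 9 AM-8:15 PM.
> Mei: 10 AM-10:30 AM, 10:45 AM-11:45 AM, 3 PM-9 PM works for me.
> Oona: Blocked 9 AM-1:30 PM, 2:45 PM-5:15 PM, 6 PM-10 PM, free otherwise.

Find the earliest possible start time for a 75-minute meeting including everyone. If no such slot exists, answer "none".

Nikolai free: 09:15-13:15, 14:15-16:45, 17:00-18:30.
Zubin free: 10:15-11:00, 12:45-19:30.
Zara free: 09:30-11:15, 12:30-16:00, 16:45-20:15.
Hiro free: 09:00-20:15.
Mei free: 10:00-10:30, 10:45-11:45, 15:00-21:00.
Oona free: 13:30-14:45, 17:15-18:00 (invert busy blocks within the working day).
Nikolai ∩ Zubin: 10:15-11:00, 12:45-13:15, 14:15-16:45, 17:00-18:30.
Nikolai ∩ Zubin ∩ Zara: 10:15-11:00, 12:45-13:15, 14:15-16:00, 17:00-18:30.
Nikolai ∩ Zubin ∩ Zara ∩ Hiro: 10:15-11:00, 12:45-13:15, 14:15-16:00, 17:00-18:30.
Nikolai ∩ Zubin ∩ Zara ∩ Hiro ∩ Mei: 10:15-10:30, 10:45-11:00, 15:00-16:00, 17:00-18:30.
Nikolai ∩ Zubin ∩ Zara ∩ Hiro ∩ Mei ∩ Oona: 17:15-18:00.
Those are the intersection windows.
No common window is at least 75 minutes long.

none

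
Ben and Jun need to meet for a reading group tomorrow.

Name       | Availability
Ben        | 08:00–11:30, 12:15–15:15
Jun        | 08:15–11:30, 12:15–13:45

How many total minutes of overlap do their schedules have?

285

Ben ∩ Jun: 08:15-11:30, 12:15-13:45.
So the common availability across everyone is 08:15-11:30, 12:15-13:45.
Summing the common windows: 195 + 90 = 285 minutes.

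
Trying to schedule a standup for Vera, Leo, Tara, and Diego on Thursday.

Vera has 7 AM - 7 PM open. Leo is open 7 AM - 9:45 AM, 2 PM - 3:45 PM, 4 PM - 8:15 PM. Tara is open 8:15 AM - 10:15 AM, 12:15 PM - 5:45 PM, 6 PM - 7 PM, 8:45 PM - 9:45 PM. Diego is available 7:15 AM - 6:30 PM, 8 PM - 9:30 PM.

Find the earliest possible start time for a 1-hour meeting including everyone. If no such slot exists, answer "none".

08:15

Vera ∩ Leo: 07:00-09:45, 14:00-15:45, 16:00-19:00.
Vera ∩ Leo ∩ Tara: 08:15-09:45, 14:00-15:45, 16:00-17:45, 18:00-19:00.
Vera ∩ Leo ∩ Tara ∩ Diego: 08:15-09:45, 14:00-15:45, 16:00-17:45, 18:00-18:30.
So the common availability across everyone is 08:15-09:45, 14:00-15:45, 16:00-17:45, 18:00-18:30.
The first common window of at least 60 minutes is 08:15-09:45, so the earliest start is 08:15.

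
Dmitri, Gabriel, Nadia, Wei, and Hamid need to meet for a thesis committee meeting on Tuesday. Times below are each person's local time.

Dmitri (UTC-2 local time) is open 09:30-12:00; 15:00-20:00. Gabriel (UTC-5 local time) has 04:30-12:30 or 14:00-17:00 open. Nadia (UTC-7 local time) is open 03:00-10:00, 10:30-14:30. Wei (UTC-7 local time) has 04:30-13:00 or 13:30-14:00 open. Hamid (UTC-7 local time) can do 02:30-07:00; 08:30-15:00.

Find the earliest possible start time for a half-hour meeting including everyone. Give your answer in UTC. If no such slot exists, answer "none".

Dmitri in UTC: 11:30-14:00, 17:00-22:00 (add 2h to convert from UTC-2).
Gabriel in UTC: 09:30-17:30, 19:00-22:00 (add 5h to convert from UTC-5).
Nadia in UTC: 10:00-17:00, 17:30-21:30 (add 7h to convert from UTC-7).
Wei in UTC: 11:30-20:00, 20:30-21:00 (add 7h to convert from UTC-7).
Hamid in UTC: 09:30-14:00, 15:30-22:00 (add 7h to convert from UTC-7).
Dmitri ∩ Gabriel: 11:30-14:00, 17:00-17:30, 19:00-22:00.
Dmitri ∩ Gabriel ∩ Nadia: 11:30-14:00, 19:00-21:30.
Dmitri ∩ Gabriel ∩ Nadia ∩ Wei: 11:30-14:00, 19:00-20:00, 20:30-21:00.
Dmitri ∩ Gabriel ∩ Nadia ∩ Wei ∩ Hamid: 11:30-14:00, 19:00-20:00, 20:30-21:00.
The first common window of at least 30 minutes is 11:30-14:00, so the earliest start is 11:30.

11:30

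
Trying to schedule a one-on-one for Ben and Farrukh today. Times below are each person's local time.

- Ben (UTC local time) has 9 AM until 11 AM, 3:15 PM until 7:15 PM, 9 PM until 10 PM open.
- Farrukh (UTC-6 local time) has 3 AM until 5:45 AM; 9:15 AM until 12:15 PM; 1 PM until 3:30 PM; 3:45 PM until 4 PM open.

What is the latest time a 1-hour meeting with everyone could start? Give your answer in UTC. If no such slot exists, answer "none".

Ben in UTC: 09:00-11:00, 15:15-19:15, 21:00-22:00.
Farrukh in UTC: 09:00-11:45, 15:15-18:15, 19:00-21:30, 21:45-22:00 (add 6h to convert from UTC-6).
Ben ∩ Farrukh: 09:00-11:00, 15:15-18:15, 19:00-19:15, 21:00-21:30, 21:45-22:00.
The last common window of at least 60 minutes is 15:15-18:15; a 60-minute meeting can start as late as 17:15 and still end by 18:15.

17:15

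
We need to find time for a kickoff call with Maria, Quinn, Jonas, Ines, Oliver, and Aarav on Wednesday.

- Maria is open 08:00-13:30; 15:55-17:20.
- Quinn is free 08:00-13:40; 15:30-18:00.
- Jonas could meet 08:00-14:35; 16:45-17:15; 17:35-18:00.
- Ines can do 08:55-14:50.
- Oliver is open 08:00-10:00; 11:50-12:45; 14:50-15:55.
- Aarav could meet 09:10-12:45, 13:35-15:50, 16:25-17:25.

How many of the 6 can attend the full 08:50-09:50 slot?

Maria, Quinn, Jonas, and Oliver can make the full 08:50-09:50 slot — that's 4.

4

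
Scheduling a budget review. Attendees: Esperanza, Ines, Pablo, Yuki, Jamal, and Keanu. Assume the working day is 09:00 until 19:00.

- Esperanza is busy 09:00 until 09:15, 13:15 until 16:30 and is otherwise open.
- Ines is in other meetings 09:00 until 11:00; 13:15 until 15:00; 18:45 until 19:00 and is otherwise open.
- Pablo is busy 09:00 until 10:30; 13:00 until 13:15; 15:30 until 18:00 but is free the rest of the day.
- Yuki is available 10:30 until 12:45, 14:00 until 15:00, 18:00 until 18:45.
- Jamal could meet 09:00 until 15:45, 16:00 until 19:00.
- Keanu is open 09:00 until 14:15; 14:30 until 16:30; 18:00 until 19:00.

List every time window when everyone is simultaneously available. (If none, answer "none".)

11:00-12:45, 18:00-18:45

Esperanza free: 09:15-13:15, 16:30-19:00 (invert busy blocks within the working day).
Ines free: 11:00-13:15, 15:00-18:45 (invert busy blocks within the working day).
Pablo free: 10:30-13:00, 13:15-15:30, 18:00-19:00 (invert busy blocks within the working day).
Yuki free: 10:30-12:45, 14:00-15:00, 18:00-18:45.
Jamal free: 09:00-15:45, 16:00-19:00.
Keanu free: 09:00-14:15, 14:30-16:30, 18:00-19:00.
Esperanza ∩ Ines: 11:00-13:15, 16:30-18:45.
Esperanza ∩ Ines ∩ Pablo: 11:00-13:00, 18:00-18:45.
Esperanza ∩ Ines ∩ Pablo ∩ Yuki: 11:00-12:45, 18:00-18:45.
Esperanza ∩ Ines ∩ Pablo ∩ Yuki ∩ Jamal: 11:00-12:45, 18:00-18:45.
Esperanza ∩ Ines ∩ Pablo ∩ Yuki ∩ Jamal ∩ Keanu: 11:00-12:45, 18:00-18:45.
Those are the intersection windows.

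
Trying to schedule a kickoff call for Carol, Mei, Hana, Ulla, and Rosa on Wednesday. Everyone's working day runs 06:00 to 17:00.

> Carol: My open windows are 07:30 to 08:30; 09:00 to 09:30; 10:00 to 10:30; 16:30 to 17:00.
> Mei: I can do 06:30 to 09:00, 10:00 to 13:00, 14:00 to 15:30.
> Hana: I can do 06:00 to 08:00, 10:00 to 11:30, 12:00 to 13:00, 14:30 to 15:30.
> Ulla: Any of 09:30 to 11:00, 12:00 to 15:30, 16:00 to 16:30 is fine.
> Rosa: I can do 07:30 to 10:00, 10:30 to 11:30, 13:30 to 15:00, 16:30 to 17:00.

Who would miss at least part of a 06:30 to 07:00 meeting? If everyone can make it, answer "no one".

Carol, Rosa, Ulla

Carol: not fully free for 06:30-07:00. Mei: free for 06:30-07:00. Hana: free for 06:30-07:00. Ulla: not fully free for 06:30-07:00. Rosa: not fully free for 06:30-07:00.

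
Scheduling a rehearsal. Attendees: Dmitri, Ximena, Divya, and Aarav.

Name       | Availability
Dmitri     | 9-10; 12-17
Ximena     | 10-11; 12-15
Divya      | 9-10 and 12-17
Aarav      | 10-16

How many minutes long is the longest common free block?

Dmitri ∩ Ximena: 12:00-15:00.
Dmitri ∩ Ximena ∩ Divya: 12:00-15:00.
Dmitri ∩ Ximena ∩ Divya ∩ Aarav: 12:00-15:00.
The longest is 12:00-15:00 at 180 minutes.

180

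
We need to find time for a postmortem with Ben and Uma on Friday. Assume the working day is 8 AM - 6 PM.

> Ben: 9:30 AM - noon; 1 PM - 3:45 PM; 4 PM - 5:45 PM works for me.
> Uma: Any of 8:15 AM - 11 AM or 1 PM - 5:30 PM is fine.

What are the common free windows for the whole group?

Ben ∩ Uma: 09:30-11:00, 13:00-15:45, 16:00-17:30.
So the common availability across everyone is 09:30-11:00, 13:00-15:45, 16:00-17:30.

09:30-11:00, 13:00-15:45, 16:00-17:30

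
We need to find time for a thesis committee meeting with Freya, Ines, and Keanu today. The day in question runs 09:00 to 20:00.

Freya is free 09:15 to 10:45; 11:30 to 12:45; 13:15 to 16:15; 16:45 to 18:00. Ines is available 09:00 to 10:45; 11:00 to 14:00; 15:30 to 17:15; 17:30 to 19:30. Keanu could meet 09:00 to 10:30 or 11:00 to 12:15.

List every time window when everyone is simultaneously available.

Freya ∩ Ines: 09:15-10:45, 11:30-12:45, 13:15-14:00, 15:30-16:15, 16:45-17:15, 17:30-18:00.
Freya ∩ Ines ∩ Keanu: 09:15-10:30, 11:30-12:15.

09:15-10:30, 11:30-12:15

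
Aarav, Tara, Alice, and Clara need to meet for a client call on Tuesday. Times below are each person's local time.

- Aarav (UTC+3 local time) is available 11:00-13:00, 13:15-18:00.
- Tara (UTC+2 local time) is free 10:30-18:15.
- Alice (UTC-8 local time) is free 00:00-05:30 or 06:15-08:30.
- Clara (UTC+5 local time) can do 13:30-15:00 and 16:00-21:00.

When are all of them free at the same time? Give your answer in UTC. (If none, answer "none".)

08:30-10:00, 11:00-13:30, 14:15-15:00

Aarav in UTC: 08:00-10:00, 10:15-15:00 (subtract 3h to convert from UTC+3).
Tara in UTC: 08:30-16:15 (subtract 2h to convert from UTC+2).
Alice in UTC: 08:00-13:30, 14:15-16:30 (add 8h to convert from UTC-8).
Clara in UTC: 08:30-10:00, 11:00-16:00 (subtract 5h to convert from UTC+5).
Aarav ∩ Tara: 08:30-10:00, 10:15-15:00.
Aarav ∩ Tara ∩ Alice: 08:30-10:00, 10:15-13:30, 14:15-15:00.
Aarav ∩ Tara ∩ Alice ∩ Clara: 08:30-10:00, 11:00-13:30, 14:15-15:00.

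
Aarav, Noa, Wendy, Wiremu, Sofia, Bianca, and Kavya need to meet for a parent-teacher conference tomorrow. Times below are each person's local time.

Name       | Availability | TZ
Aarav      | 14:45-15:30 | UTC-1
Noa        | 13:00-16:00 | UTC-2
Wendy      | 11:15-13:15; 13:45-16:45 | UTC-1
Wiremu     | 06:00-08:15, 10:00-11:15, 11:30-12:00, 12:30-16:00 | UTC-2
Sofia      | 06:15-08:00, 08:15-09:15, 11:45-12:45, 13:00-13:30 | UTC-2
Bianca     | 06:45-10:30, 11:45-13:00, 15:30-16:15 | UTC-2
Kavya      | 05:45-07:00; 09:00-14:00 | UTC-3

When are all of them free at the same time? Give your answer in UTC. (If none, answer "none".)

Aarav in UTC: 15:45-16:30 (add 1h to convert from UTC-1).
Noa in UTC: 15:00-18:00 (add 2h to convert from UTC-2).
Wendy in UTC: 12:15-14:15, 14:45-17:45 (add 1h to convert from UTC-1).
Wiremu in UTC: 08:00-10:15, 12:00-13:15, 13:30-14:00, 14:30-18:00 (add 2h to convert from UTC-2).
Sofia in UTC: 08:15-10:00, 10:15-11:15, 13:45-14:45, 15:00-15:30 (add 2h to convert from UTC-2).
Bianca in UTC: 08:45-12:30, 13:45-15:00, 17:30-18:15 (add 2h to convert from UTC-2).
Kavya in UTC: 08:45-10:00, 12:00-17:00 (add 3h to convert from UTC-3).
Aarav ∩ Noa: 15:45-16:30.
Aarav ∩ Noa ∩ Wendy: 15:45-16:30.
Aarav ∩ Noa ∩ Wendy ∩ Wiremu: 15:45-16:30.
Aarav ∩ Noa ∩ Wendy ∩ Wiremu ∩ Sofia: ∅.
Aarav ∩ Noa ∩ Wendy ∩ Wiremu ∩ Sofia ∩ Bianca: ∅.
Aarav ∩ Noa ∩ Wendy ∩ Wiremu ∩ Sofia ∩ Bianca ∩ Kavya: ∅.
There is no time when everyone is free.

none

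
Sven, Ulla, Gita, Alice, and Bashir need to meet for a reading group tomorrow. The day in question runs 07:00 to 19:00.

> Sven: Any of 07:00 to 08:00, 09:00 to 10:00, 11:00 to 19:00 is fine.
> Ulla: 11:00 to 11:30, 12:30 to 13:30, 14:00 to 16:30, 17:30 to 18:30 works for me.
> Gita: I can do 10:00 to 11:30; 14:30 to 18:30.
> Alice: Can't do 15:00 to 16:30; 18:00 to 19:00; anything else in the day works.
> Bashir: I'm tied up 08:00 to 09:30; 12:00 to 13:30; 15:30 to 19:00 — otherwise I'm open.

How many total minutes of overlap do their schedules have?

60

Sven free: 07:00-08:00, 09:00-10:00, 11:00-19:00.
Ulla free: 11:00-11:30, 12:30-13:30, 14:00-16:30, 17:30-18:30.
Gita free: 10:00-11:30, 14:30-18:30.
Alice free: 07:00-15:00, 16:30-18:00 (invert busy blocks within the working day).
Bashir free: 07:00-08:00, 09:30-12:00, 13:30-15:30 (invert busy blocks within the working day).
Sven ∩ Ulla: 11:00-11:30, 12:30-13:30, 14:00-16:30, 17:30-18:30.
Sven ∩ Ulla ∩ Gita: 11:00-11:30, 14:30-16:30, 17:30-18:30.
Sven ∩ Ulla ∩ Gita ∩ Alice: 11:00-11:30, 14:30-15:00, 17:30-18:00.
Sven ∩ Ulla ∩ Gita ∩ Alice ∩ Bashir: 11:00-11:30, 14:30-15:00.
Summing the common windows: 30 + 30 = 60 minutes.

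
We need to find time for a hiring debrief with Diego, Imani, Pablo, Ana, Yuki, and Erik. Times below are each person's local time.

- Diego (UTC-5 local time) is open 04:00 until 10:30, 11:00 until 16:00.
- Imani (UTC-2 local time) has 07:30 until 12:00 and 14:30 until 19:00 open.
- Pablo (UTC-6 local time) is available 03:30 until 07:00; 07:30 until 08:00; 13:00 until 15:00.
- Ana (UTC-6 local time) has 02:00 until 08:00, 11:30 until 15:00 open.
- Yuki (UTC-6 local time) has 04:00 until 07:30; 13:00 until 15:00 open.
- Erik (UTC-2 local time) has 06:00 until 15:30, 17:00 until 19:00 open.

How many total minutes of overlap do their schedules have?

300

Diego in UTC: 09:00-15:30, 16:00-21:00 (add 5h to convert from UTC-5).
Imani in UTC: 09:30-14:00, 16:30-21:00 (add 2h to convert from UTC-2).
Pablo in UTC: 09:30-13:00, 13:30-14:00, 19:00-21:00 (add 6h to convert from UTC-6).
Ana in UTC: 08:00-14:00, 17:30-21:00 (add 6h to convert from UTC-6).
Yuki in UTC: 10:00-13:30, 19:00-21:00 (add 6h to convert from UTC-6).
Erik in UTC: 08:00-17:30, 19:00-21:00 (add 2h to convert from UTC-2).
Diego ∩ Imani: 09:30-14:00, 16:30-21:00.
Diego ∩ Imani ∩ Pablo: 09:30-13:00, 13:30-14:00, 19:00-21:00.
Diego ∩ Imani ∩ Pablo ∩ Ana: 09:30-13:00, 13:30-14:00, 19:00-21:00.
Diego ∩ Imani ∩ Pablo ∩ Ana ∩ Yuki: 10:00-13:00, 19:00-21:00.
Diego ∩ Imani ∩ Pablo ∩ Ana ∩ Yuki ∩ Erik: 10:00-13:00, 19:00-21:00.
Summing the common windows: 180 + 120 = 300 minutes.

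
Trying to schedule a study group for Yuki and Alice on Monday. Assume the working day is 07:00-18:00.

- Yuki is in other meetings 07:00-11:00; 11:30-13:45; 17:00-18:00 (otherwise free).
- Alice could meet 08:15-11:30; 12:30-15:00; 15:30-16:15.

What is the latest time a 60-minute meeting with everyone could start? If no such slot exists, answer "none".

Yuki free: 11:00-11:30, 13:45-17:00 (invert busy blocks within the working day).
Alice free: 08:15-11:30, 12:30-15:00, 15:30-16:15.
Yuki ∩ Alice: 11:00-11:30, 13:45-15:00, 15:30-16:15.
So the common availability across everyone is 11:00-11:30, 13:45-15:00, 15:30-16:15.
The last common window of at least 60 minutes is 13:45-15:00; a 60-minute meeting can start as late as 14:00 and still end by 15:00.

14:00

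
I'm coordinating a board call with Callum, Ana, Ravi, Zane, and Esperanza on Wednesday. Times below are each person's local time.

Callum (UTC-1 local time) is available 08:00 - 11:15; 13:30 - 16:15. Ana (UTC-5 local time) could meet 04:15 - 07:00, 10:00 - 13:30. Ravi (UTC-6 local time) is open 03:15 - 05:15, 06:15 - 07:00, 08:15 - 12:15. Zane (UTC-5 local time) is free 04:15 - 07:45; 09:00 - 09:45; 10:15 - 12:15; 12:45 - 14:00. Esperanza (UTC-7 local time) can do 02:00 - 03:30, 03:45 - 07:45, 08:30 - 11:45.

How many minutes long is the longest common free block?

Callum in UTC: 09:00-12:15, 14:30-17:15 (add 1h to convert from UTC-1).
Ana in UTC: 09:15-12:00, 15:00-18:30 (add 5h to convert from UTC-5).
Ravi in UTC: 09:15-11:15, 12:15-13:00, 14:15-18:15 (add 6h to convert from UTC-6).
Zane in UTC: 09:15-12:45, 14:00-14:45, 15:15-17:15, 17:45-19:00 (add 5h to convert from UTC-5).
Esperanza in UTC: 09:00-10:30, 10:45-14:45, 15:30-18:45 (add 7h to convert from UTC-7).
Callum ∩ Ana: 09:15-12:00, 15:00-17:15.
Callum ∩ Ana ∩ Ravi: 09:15-11:15, 15:00-17:15.
Callum ∩ Ana ∩ Ravi ∩ Zane: 09:15-11:15, 15:15-17:15.
Callum ∩ Ana ∩ Ravi ∩ Zane ∩ Esperanza: 09:15-10:30, 10:45-11:15, 15:30-17:15.
The longest is 15:30-17:15 at 105 minutes.

105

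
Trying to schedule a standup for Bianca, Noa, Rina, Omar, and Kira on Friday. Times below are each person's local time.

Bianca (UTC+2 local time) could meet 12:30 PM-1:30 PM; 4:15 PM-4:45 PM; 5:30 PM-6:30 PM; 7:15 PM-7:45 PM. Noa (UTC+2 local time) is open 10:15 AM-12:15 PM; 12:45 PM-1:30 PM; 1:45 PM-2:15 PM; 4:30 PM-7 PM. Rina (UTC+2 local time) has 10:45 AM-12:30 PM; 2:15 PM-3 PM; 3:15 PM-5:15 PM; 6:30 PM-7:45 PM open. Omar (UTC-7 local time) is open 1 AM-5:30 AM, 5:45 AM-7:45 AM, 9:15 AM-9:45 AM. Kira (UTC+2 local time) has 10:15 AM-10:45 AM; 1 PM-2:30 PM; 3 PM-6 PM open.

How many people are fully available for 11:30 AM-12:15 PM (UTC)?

2

Bianca in UTC: 10:30-11:30, 14:15-14:45, 15:30-16:30, 17:15-17:45 (subtract 2h to convert from UTC+2).
Noa in UTC: 08:15-10:15, 10:45-11:30, 11:45-12:15, 14:30-17:00 (subtract 2h to convert from UTC+2).
Rina in UTC: 08:45-10:30, 12:15-13:00, 13:15-15:15, 16:30-17:45 (subtract 2h to convert from UTC+2).
Omar in UTC: 08:00-12:30, 12:45-14:45, 16:15-16:45 (add 7h to convert from UTC-7).
Kira in UTC: 08:15-08:45, 11:00-12:30, 13:00-16:00 (subtract 2h to convert from UTC+2).
Omar and Kira can make the full 11:30-12:15 slot — that's 2.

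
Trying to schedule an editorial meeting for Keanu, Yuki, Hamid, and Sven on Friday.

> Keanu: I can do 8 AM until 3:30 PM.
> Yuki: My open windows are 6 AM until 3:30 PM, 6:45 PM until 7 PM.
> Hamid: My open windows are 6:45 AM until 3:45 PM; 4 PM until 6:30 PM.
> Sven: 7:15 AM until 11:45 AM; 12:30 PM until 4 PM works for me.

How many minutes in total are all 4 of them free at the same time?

405

Keanu ∩ Yuki: 08:00-15:30.
Keanu ∩ Yuki ∩ Hamid: 08:00-15:30.
Keanu ∩ Yuki ∩ Hamid ∩ Sven: 08:00-11:45, 12:30-15:30.
So the common availability across everyone is 08:00-11:45, 12:30-15:30.
Summing the common windows: 225 + 180 = 405 minutes.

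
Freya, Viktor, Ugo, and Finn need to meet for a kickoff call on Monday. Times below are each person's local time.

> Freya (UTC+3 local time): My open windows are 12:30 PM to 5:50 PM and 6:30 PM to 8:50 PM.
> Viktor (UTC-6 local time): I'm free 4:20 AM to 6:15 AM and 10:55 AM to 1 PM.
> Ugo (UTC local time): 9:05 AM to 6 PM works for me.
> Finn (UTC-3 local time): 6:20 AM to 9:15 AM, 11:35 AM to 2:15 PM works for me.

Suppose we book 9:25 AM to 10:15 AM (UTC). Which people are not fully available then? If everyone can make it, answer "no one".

Freya, Viktor

Freya in UTC: 09:30-14:50, 15:30-17:50 (subtract 3h to convert from UTC+3).
Viktor in UTC: 10:20-12:15, 16:55-19:00 (add 6h to convert from UTC-6).
Ugo in UTC: 09:05-18:00.
Finn in UTC: 09:20-12:15, 14:35-17:15 (add 3h to convert from UTC-3).
Freya: not fully free for 09:25-10:15. Viktor: not fully free for 09:25-10:15. Ugo: free for 09:25-10:15. Finn: free for 09:25-10:15.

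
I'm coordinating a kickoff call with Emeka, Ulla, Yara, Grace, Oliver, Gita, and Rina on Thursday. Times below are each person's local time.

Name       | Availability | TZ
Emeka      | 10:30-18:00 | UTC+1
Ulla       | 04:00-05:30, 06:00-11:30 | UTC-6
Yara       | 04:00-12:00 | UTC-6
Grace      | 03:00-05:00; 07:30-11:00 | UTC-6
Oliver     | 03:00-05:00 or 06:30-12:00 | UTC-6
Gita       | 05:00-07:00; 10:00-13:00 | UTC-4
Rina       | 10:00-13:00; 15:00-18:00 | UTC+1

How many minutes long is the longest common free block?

Emeka in UTC: 09:30-17:00 (subtract 1h to convert from UTC+1).
Ulla in UTC: 10:00-11:30, 12:00-17:30 (add 6h to convert from UTC-6).
Yara in UTC: 10:00-18:00 (add 6h to convert from UTC-6).
Grace in UTC: 09:00-11:00, 13:30-17:00 (add 6h to convert from UTC-6).
Oliver in UTC: 09:00-11:00, 12:30-18:00 (add 6h to convert from UTC-6).
Gita in UTC: 09:00-11:00, 14:00-17:00 (add 4h to convert from UTC-4).
Rina in UTC: 09:00-12:00, 14:00-17:00 (subtract 1h to convert from UTC+1).
Emeka ∩ Ulla: 10:00-11:30, 12:00-17:00.
Emeka ∩ Ulla ∩ Yara: 10:00-11:30, 12:00-17:00.
Emeka ∩ Ulla ∩ Yara ∩ Grace: 10:00-11:00, 13:30-17:00.
Emeka ∩ Ulla ∩ Yara ∩ Grace ∩ Oliver: 10:00-11:00, 13:30-17:00.
Emeka ∩ Ulla ∩ Yara ∩ Grace ∩ Oliver ∩ Gita: 10:00-11:00, 14:00-17:00.
Emeka ∩ Ulla ∩ Yara ∩ Grace ∩ Oliver ∩ Gita ∩ Rina: 10:00-11:00, 14:00-17:00.
The longest is 14:00-17:00 at 180 minutes.

180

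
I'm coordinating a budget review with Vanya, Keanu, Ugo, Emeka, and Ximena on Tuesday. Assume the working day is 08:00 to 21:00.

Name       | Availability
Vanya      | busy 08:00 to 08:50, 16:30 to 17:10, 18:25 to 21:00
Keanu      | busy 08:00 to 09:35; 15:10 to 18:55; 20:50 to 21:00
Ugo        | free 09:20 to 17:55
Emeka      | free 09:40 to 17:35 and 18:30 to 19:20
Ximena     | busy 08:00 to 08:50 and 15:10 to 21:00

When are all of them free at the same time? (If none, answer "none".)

09:40-15:10

Vanya free: 08:50-16:30, 17:10-18:25 (invert busy blocks within the working day).
Keanu free: 09:35-15:10, 18:55-20:50 (invert busy blocks within the working day).
Ugo free: 09:20-17:55.
Emeka free: 09:40-17:35, 18:30-19:20.
Ximena free: 08:50-15:10 (invert busy blocks within the working day).
Vanya ∩ Keanu: 09:35-15:10.
Vanya ∩ Keanu ∩ Ugo: 09:35-15:10.
Vanya ∩ Keanu ∩ Ugo ∩ Emeka: 09:40-15:10.
Vanya ∩ Keanu ∩ Ugo ∩ Emeka ∩ Ximena: 09:40-15:10.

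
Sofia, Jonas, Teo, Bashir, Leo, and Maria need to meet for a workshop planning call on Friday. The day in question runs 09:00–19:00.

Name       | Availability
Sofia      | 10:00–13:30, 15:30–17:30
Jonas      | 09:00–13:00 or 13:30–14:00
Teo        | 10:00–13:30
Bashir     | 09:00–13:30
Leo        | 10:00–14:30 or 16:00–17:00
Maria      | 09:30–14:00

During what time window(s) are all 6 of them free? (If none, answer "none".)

10:00-13:00

Sofia ∩ Jonas: 10:00-13:00.
Sofia ∩ Jonas ∩ Teo: 10:00-13:00.
Sofia ∩ Jonas ∩ Teo ∩ Bashir: 10:00-13:00.
Sofia ∩ Jonas ∩ Teo ∩ Bashir ∩ Leo: 10:00-13:00.
Sofia ∩ Jonas ∩ Teo ∩ Bashir ∩ Leo ∩ Maria: 10:00-13:00.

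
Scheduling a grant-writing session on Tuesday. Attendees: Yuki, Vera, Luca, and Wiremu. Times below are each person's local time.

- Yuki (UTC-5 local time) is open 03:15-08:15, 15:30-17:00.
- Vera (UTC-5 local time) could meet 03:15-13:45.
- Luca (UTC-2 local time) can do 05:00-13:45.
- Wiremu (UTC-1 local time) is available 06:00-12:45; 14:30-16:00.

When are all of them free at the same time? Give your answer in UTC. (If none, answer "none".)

Yuki in UTC: 08:15-13:15, 20:30-22:00 (add 5h to convert from UTC-5).
Vera in UTC: 08:15-18:45 (add 5h to convert from UTC-5).
Luca in UTC: 07:00-15:45 (add 2h to convert from UTC-2).
Wiremu in UTC: 07:00-13:45, 15:30-17:00 (add 1h to convert from UTC-1).
Yuki ∩ Vera: 08:15-13:15.
Yuki ∩ Vera ∩ Luca: 08:15-13:15.
Yuki ∩ Vera ∩ Luca ∩ Wiremu: 08:15-13:15.
So the common availability across everyone is 08:15-13:15.

08:15-13:15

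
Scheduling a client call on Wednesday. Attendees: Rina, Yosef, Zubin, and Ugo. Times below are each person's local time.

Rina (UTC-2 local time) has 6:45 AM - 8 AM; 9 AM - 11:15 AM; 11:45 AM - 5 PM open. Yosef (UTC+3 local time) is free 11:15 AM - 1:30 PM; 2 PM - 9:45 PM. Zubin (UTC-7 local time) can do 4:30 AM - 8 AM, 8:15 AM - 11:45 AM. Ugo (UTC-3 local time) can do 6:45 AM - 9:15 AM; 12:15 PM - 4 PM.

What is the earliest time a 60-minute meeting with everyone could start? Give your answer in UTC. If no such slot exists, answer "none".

Rina in UTC: 08:45-10:00, 11:00-13:15, 13:45-19:00 (add 2h to convert from UTC-2).
Yosef in UTC: 08:15-10:30, 11:00-18:45 (subtract 3h to convert from UTC+3).
Zubin in UTC: 11:30-15:00, 15:15-18:45 (add 7h to convert from UTC-7).
Ugo in UTC: 09:45-12:15, 15:15-19:00 (add 3h to convert from UTC-3).
Rina ∩ Yosef: 08:45-10:00, 11:00-13:15, 13:45-18:45.
Rina ∩ Yosef ∩ Zubin: 11:30-13:15, 13:45-15:00, 15:15-18:45.
Rina ∩ Yosef ∩ Zubin ∩ Ugo: 11:30-12:15, 15:15-18:45.
Those are the intersection windows.
The first common window of at least 60 minutes is 15:15-18:45, so the earliest start is 15:15.

15:15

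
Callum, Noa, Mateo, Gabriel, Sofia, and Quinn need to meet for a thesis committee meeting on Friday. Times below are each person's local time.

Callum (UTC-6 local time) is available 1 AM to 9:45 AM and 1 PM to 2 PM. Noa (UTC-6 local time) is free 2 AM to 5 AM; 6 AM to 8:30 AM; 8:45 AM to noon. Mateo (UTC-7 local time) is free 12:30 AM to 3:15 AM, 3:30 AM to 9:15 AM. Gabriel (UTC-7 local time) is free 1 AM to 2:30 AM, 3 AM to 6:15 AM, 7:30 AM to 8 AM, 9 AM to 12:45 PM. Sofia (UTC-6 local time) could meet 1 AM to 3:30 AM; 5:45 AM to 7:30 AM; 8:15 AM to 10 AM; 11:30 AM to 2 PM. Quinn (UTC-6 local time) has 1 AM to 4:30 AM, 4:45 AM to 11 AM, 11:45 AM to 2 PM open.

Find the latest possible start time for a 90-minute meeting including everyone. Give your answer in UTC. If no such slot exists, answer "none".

Callum in UTC: 07:00-15:45, 19:00-20:00 (add 6h to convert from UTC-6).
Noa in UTC: 08:00-11:00, 12:00-14:30, 14:45-18:00 (add 6h to convert from UTC-6).
Mateo in UTC: 07:30-10:15, 10:30-16:15 (add 7h to convert from UTC-7).
Gabriel in UTC: 08:00-09:30, 10:00-13:15, 14:30-15:00, 16:00-19:45 (add 7h to convert from UTC-7).
Sofia in UTC: 07:00-09:30, 11:45-13:30, 14:15-16:00, 17:30-20:00 (add 6h to convert from UTC-6).
Quinn in UTC: 07:00-10:30, 10:45-17:00, 17:45-20:00 (add 6h to convert from UTC-6).
Callum ∩ Noa: 08:00-11:00, 12:00-14:30, 14:45-15:45.
Callum ∩ Noa ∩ Mateo: 08:00-10:15, 10:30-11:00, 12:00-14:30, 14:45-15:45.
Callum ∩ Noa ∩ Mateo ∩ Gabriel: 08:00-09:30, 10:00-10:15, 10:30-11:00, 12:00-13:15, 14:45-15:00.
Callum ∩ Noa ∩ Mateo ∩ Gabriel ∩ Sofia: 08:00-09:30, 12:00-13:15, 14:45-15:00.
Callum ∩ Noa ∩ Mateo ∩ Gabriel ∩ Sofia ∩ Quinn: 08:00-09:30, 12:00-13:15, 14:45-15:00.
Those are the intersection windows.
The last common window of at least 90 minutes is 08:00-09:30; a 90-minute meeting can start as late as 08:00 and still end by 09:30.

08:00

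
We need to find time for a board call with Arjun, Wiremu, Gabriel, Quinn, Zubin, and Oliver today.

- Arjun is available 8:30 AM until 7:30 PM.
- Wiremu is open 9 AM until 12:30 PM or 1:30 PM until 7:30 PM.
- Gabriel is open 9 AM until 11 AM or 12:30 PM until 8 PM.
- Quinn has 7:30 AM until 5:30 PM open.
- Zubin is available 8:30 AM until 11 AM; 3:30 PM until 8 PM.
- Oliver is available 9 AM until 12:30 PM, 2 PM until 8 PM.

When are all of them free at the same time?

Arjun ∩ Wiremu: 09:00-12:30, 13:30-19:30.
Arjun ∩ Wiremu ∩ Gabriel: 09:00-11:00, 13:30-19:30.
Arjun ∩ Wiremu ∩ Gabriel ∩ Quinn: 09:00-11:00, 13:30-17:30.
Arjun ∩ Wiremu ∩ Gabriel ∩ Quinn ∩ Zubin: 09:00-11:00, 15:30-17:30.
Arjun ∩ Wiremu ∩ Gabriel ∩ Quinn ∩ Zubin ∩ Oliver: 09:00-11:00, 15:30-17:30.

09:00-11:00, 15:30-17:30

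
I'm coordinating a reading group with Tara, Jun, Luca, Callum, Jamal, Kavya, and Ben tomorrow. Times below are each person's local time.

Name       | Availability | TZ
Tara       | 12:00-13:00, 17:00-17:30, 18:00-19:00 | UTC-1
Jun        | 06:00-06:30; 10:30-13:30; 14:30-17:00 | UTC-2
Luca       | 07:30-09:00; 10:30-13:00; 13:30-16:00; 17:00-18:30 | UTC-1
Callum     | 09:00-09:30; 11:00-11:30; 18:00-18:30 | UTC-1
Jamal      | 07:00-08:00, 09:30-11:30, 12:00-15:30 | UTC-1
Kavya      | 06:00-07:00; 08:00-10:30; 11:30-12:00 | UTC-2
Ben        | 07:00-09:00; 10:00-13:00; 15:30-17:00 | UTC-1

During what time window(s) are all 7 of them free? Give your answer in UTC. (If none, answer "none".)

Tara in UTC: 13:00-14:00, 18:00-18:30, 19:00-20:00 (add 1h to convert from UTC-1).
Jun in UTC: 08:00-08:30, 12:30-15:30, 16:30-19:00 (add 2h to convert from UTC-2).
Luca in UTC: 08:30-10:00, 11:30-14:00, 14:30-17:00, 18:00-19:30 (add 1h to convert from UTC-1).
Callum in UTC: 10:00-10:30, 12:00-12:30, 19:00-19:30 (add 1h to convert from UTC-1).
Jamal in UTC: 08:00-09:00, 10:30-12:30, 13:00-16:30 (add 1h to convert from UTC-1).
Kavya in UTC: 08:00-09:00, 10:00-12:30, 13:30-14:00 (add 2h to convert from UTC-2).
Ben in UTC: 08:00-10:00, 11:00-14:00, 16:30-18:00 (add 1h to convert from UTC-1).
Tara ∩ Jun: 13:00-14:00, 18:00-18:30.
Tara ∩ Jun ∩ Luca: 13:00-14:00, 18:00-18:30.
Tara ∩ Jun ∩ Luca ∩ Callum: ∅.
Tara ∩ Jun ∩ Luca ∩ Callum ∩ Jamal: ∅.
Tara ∩ Jun ∩ Luca ∩ Callum ∩ Jamal ∩ Kavya: ∅.
Tara ∩ Jun ∩ Luca ∩ Callum ∩ Jamal ∩ Kavya ∩ Ben: ∅.
There is no time when everyone is free.

none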